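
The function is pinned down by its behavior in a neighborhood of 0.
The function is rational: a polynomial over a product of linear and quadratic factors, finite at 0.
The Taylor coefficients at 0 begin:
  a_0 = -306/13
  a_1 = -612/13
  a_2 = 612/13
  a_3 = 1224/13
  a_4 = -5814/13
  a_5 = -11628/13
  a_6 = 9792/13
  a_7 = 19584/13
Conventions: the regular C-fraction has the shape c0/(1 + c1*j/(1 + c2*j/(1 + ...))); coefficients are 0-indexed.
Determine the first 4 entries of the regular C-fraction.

Taylor coefficients (read off): a_0 = -306/13, a_1 = -612/13, a_2 = 612/13, a_3 = 1224/13.
c0 = a_0 = -306/13. Peel one level at a time: if S = 1 + c*j/S' with S'(0) = 1, then c is the j-coefficient of S and S' = c*j/(S - 1).
S_1 = c0/f = 1 + (-2)*j + (6)*j^2 + ...; c1 = -2.
S_2 = c1*j/(S_1 - 1) = 1 + (3)*j + (3)*j^2 + ...; c2 = 3.
S_3 = c2*j/(S_2 - 1) = 1 + (-1)*j + ...; c3 = -1.

The regular C-fraction coefficients are [-306/13, -2, 3, -1].


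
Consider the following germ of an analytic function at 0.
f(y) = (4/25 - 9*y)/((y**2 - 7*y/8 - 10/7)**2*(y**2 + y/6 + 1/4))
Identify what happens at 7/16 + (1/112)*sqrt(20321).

The denominator factor y**2 - 7*y/8 - 10/7 vanishes at 7/16 + (1/112)*sqrt(20321) and appears to the power 2; the numerator there equals -1511/400 - (9/112)*sqrt(20321), nonzero, and no other factor vanishes.
Hence a pole whose order is the multiplicity, 2.

The point is a pole of order 2.


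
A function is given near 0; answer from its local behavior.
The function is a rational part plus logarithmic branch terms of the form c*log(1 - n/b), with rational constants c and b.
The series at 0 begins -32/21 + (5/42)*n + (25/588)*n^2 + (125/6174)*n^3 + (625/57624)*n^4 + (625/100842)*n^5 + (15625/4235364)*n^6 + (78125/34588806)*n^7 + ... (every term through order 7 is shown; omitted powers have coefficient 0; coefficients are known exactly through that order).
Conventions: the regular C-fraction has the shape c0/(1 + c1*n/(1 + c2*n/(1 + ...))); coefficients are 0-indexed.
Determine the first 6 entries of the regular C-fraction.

The regular C-fraction coefficients are [-32/21, 5/64, -195/448, -80/819, -425/1638, -78/595].

Taylor coefficients (read off): a_0 = -32/21, a_1 = 5/42, a_2 = 25/588, a_3 = 125/6174, a_4 = 625/57624, a_5 = 625/100842.
c0 = a_0 = -32/21. Peel one level at a time: if S = 1 + c*n/S' with S'(0) = 1, then c is the n-coefficient of S and S' = c*n/(S - 1).
S_1 = c0/f = 1 + (5/64)*n + (975/28672)*n^2 + ...; c1 = 5/64.
S_2 = c1*n/(S_1 - 1) = 1 + (-195/448)*n + (-25/588)*n^2 + ...; c2 = -195/448.
S_3 = c2*n/(S_2 - 1) = 1 + (-80/819)*n + (-17000/670761)*n^2 + ...; c3 = -80/819.
S_4 = c3*n/(S_3 - 1) = 1 + (-425/1638)*n + (-5/147)*n^2 + ...; c4 = -425/1638.
S_5 = c4*n/(S_4 - 1) = 1 + (-78/595)*n + ...; c5 = -78/595.


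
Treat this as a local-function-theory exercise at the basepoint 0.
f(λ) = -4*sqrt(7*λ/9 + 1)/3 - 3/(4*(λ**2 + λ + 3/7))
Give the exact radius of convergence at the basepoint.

Denominator factor (λ**2 + λ + 3/7): discriminant -5/7, complex-conjugate roots (-1/2) + ((1/14)*sqrt(35))*i and (-1/2) - ((1/14)*sqrt(35))*i; poles of order 1, moduli (1/7)*sqrt(21) and (1/7)*sqrt(21).
Branch term (-4/3)*sqrt(1 - λ/(-9/7)): its argument vanishes at λ = -9/7, a square-root branch point, modulus 9/7.
The radius of convergence is the smallest modulus among the singular points: (1/7)*sqrt(21).

The radius of convergence is (1/7)*sqrt(21).


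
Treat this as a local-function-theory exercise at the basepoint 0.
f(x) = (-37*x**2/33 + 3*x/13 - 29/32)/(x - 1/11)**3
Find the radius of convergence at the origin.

Denominator factor (x - 1/11)^3: pole of order 3 at 1/11, modulus 1/11.
The radius of convergence is the smallest modulus among the singular points: 1/11.

The radius of convergence is 1/11.


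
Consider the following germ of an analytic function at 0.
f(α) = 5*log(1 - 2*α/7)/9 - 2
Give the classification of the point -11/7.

There is no denominator, hence no pole anywhere.
Branch term log(1 - α/(7/2)): argument at -11/7 is 71/49, nonzero, so -11/7 is not its branch point (a point on a principal cut is still regular for the continued germ).
So the germ continues analytically to -11/7.

The point is a regular point.


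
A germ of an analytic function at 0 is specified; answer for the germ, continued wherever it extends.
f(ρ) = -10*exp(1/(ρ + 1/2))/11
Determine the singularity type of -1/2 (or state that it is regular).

The exponent 1/(ρ - (-1/2)) has a pole at -1/2, so exp(1/(ρ - (-1/2))) takes every nonzero value near it: an essential singularity (not a pole of any order).

The point is an essential singularity.


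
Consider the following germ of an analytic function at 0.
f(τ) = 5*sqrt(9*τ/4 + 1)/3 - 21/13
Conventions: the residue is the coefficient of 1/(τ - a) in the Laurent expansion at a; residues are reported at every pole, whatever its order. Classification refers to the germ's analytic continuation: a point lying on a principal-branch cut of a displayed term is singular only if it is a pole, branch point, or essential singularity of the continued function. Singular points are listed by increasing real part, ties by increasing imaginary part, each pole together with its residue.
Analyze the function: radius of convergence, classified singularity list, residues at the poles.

Branch term (5/3)*sqrt(1 - τ/(-4/9)): its argument vanishes at τ = -4/9, a square-root branch point, modulus 4/9.
The radius of convergence is the smallest modulus among the singular points: 4/9.

Radius of convergence at 0: 4/9.
At -4/9: an algebraic (square-root) branch point.


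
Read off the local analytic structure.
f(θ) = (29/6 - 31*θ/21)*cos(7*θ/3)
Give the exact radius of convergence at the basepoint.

The factor cos(7*θ/3) is entire and contributes no finite singular point.
The polynomial part has no poles.
No finite singular points: the Taylor series at 0 converges everywhere.

The radius of convergence is infinite.


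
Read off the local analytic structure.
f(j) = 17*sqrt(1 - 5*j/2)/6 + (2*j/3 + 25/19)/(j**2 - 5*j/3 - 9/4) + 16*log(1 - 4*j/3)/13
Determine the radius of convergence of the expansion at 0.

The radius of convergence is 2/5.

Denominator factor (j**2 - 5*j/3 - 9/4): discriminant 106/9, real irrational roots 5/6 + (1/6)*sqrt(106) and 5/6 - (1/6)*sqrt(106); poles of order 1, moduli 5/6 + (1/6)*sqrt(106) and -5/6 + (1/6)*sqrt(106).
Branch term (17/6)*sqrt(1 - j/(2/5)): its argument vanishes at j = 2/5, a square-root branch point, modulus 2/5.
Branch term (16/13)*log(1 - j/(3/4)): its argument vanishes at j = 3/4, a logarithmic branch point, modulus 3/4.
The radius of convergence is the smallest modulus among the singular points: 2/5.


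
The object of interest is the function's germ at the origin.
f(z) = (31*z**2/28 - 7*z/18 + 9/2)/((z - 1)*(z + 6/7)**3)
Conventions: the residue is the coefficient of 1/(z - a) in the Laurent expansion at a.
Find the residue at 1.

At the order-1 pole 1 set g(z) = (z - (1))*f(z) = (31*z**2/28 - 7*z/18 + 9/2)/(z + 6/7)**3.
Simple pole: residue = g(a) at a = 1, which is 64435/79092.

The residue is 64435/79092.


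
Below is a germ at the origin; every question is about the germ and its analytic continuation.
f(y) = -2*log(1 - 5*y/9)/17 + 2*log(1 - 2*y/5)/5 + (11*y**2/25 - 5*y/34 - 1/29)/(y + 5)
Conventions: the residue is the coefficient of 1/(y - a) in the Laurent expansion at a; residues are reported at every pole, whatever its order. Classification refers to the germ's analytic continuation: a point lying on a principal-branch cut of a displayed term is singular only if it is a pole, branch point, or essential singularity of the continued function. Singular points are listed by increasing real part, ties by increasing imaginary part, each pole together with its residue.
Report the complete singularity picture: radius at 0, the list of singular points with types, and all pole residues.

Radius of convergence at 0: 9/5.
At -5: a pole of order 1; residue 11537/986.
At 9/5: a logarithmic branch point.
At 5/2: a logarithmic branch point.

Denominator factor (y + 5): pole of order 1 at -5, modulus 5.
Branch term (-2/17)*log(1 - y/(9/5)): its argument vanishes at y = 9/5, a logarithmic branch point, modulus 9/5.
Branch term (2/5)*log(1 - y/(5/2)): its argument vanishes at y = 5/2, a logarithmic branch point, modulus 5/2.
The radius of convergence is the smallest modulus among the singular points: 9/5.
The branch terms are analytic at -5 and contribute nothing to the residue; only the rational part matters.
At the order-1 pole -5 set g(y) = (y - (-5))*(rational part) = 11*y**2/25 - 5*y/34 - 1/29.
Simple pole: residue = g(a) at a = -5, which is 11537/986.
List the singular points by increasing real part (a conjugate pair: the negative imaginary part first).


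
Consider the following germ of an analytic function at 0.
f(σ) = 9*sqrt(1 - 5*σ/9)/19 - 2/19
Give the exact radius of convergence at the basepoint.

The radius of convergence is 9/5.

Branch term (9/19)*sqrt(1 - σ/(9/5)): its argument vanishes at σ = 9/5, a square-root branch point, modulus 9/5.
The radius of convergence is the smallest modulus among the singular points: 9/5.


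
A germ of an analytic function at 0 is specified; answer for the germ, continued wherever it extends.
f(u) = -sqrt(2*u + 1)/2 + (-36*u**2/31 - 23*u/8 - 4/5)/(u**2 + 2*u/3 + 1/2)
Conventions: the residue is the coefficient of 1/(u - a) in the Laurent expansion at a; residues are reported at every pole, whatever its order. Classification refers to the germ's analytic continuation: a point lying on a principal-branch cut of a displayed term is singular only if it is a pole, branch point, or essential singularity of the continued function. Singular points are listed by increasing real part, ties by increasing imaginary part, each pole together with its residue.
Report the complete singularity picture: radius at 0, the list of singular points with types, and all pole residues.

Radius of convergence at 0: 1/2.
At -1/2: an algebraic (square-root) branch point.
At (-1/3) - ((1/6)*sqrt(14))*i: a pole of order 1; residue (-521/496) + ((1789/17360)*sqrt(14))*i.
At (-1/3) + ((1/6)*sqrt(14))*i: a pole of order 1; residue (-521/496) - ((1789/17360)*sqrt(14))*i.

Denominator factor (u**2 + 2*u/3 + 1/2): discriminant -14/9, complex-conjugate roots (-1/3) + ((1/6)*sqrt(14))*i and (-1/3) - ((1/6)*sqrt(14))*i; poles of order 1, moduli (1/2)*sqrt(2) and (1/2)*sqrt(2).
Branch term (-1/2)*sqrt(1 - u/(-1/2)): its argument vanishes at u = -1/2, a square-root branch point, modulus 1/2.
The radius of convergence is the smallest modulus among the singular points: 1/2.
The branch term is analytic at (-1/3) - ((1/6)*sqrt(14))*i and contributes nothing to the residue; only the rational part matters.
The factor u**2 + 2*u/3 + 1/2 splits as (u - a)(u - a') with a = (-1/3) - ((1/6)*sqrt(14))*i, a' = (-1/3) + ((1/6)*sqrt(14))*i. At the order-1 pole a set g(u) = (u - a)*(rational part) = [-36*u**2/31 - 23*u/8 - 4/5] / (u - a').
Simple pole: residue = g(a) at a = (-1/3) - ((1/6)*sqrt(14))*i, which is (-521/496) + ((1789/17360)*sqrt(14))*i.
The branch term is analytic at (-1/3) + ((1/6)*sqrt(14))*i and contributes nothing to the residue; only the rational part matters.
The factor u**2 + 2*u/3 + 1/2 splits as (u - a)(u - a') with a = (-1/3) + ((1/6)*sqrt(14))*i, a' = (-1/3) - ((1/6)*sqrt(14))*i. At the order-1 pole a set g(u) = (u - a)*(rational part) = [-36*u**2/31 - 23*u/8 - 4/5] / (u - a').
Simple pole: residue = g(a) at a = (-1/3) + ((1/6)*sqrt(14))*i, which is (-521/496) - ((1789/17360)*sqrt(14))*i.
List the singular points by increasing real part (a conjugate pair: the negative imaginary part first).


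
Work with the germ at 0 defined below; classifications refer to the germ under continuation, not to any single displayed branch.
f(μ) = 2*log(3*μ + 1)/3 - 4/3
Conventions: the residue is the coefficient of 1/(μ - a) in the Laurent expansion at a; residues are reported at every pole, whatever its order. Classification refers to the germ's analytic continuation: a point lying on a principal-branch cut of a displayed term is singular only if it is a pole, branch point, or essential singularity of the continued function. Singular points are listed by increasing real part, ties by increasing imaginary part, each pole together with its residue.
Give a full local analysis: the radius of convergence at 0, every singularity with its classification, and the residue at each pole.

Branch term (2/3)*log(1 - μ/(-1/3)): its argument vanishes at μ = -1/3, a logarithmic branch point, modulus 1/3.
The radius of convergence is the smallest modulus among the singular points: 1/3.

Radius of convergence at 0: 1/3.
At -1/3: a logarithmic branch point.


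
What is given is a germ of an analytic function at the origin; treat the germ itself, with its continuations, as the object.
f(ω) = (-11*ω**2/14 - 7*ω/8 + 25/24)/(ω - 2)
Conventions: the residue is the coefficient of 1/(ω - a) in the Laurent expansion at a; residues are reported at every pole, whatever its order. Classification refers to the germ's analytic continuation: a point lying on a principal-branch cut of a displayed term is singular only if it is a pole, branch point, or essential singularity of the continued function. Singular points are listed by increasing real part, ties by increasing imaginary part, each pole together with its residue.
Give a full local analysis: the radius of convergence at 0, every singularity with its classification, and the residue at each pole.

Radius of convergence at 0: 2.
At 2: a pole of order 1; residue -647/168.

Denominator factor (ω - 2): pole of order 1 at 2, modulus 2.
The radius of convergence is the smallest modulus among the singular points: 2.
At the order-1 pole 2 set g(ω) = (ω - (2))*f(ω) = -11*ω**2/14 - 7*ω/8 + 25/24.
Simple pole: residue = g(a) at a = 2, which is -647/168.


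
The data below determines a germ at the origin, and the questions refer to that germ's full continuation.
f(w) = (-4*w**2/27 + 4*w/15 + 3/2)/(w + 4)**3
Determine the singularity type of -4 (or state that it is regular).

The point is a pole of order 3.

The denominator factor w + 4 vanishes at -4 and appears to the power 3; the numerator there equals -523/270, nonzero, and no other factor vanishes.
Hence a pole whose order is the multiplicity, 3.


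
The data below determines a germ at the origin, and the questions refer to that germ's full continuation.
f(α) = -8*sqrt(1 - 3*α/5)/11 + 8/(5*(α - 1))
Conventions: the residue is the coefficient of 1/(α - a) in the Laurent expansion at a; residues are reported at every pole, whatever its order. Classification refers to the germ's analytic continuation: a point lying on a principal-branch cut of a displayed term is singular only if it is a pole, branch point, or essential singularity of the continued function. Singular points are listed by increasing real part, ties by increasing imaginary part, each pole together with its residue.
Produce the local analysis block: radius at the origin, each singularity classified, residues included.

Denominator factor (α - 1): pole of order 1 at 1, modulus 1.
Branch term (-8/11)*sqrt(1 - α/(5/3)): its argument vanishes at α = 5/3, a square-root branch point, modulus 5/3.
The radius of convergence is the smallest modulus among the singular points: 1.
The branch term is analytic at 1 and contributes nothing to the residue; only the rational part matters.
At the order-1 pole 1 set g(α) = (α - (1))*(rational part) = 8/5.
Simple pole: residue = g(a) at a = 1, which is 8/5.
List the singular points by increasing real part (a conjugate pair: the negative imaginary part first).

Radius of convergence at 0: 1.
At 1: a pole of order 1; residue 8/5.
At 5/3: an algebraic (square-root) branch point.


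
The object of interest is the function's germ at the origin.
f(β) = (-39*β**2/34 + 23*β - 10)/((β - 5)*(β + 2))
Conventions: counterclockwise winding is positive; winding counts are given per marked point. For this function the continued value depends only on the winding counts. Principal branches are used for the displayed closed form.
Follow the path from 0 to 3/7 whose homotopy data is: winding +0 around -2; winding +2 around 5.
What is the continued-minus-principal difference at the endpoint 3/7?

Continued minus principal equals 0.

The function is rational, hence single-valued: continuing it around any pole returns the same value, so the difference is 0.


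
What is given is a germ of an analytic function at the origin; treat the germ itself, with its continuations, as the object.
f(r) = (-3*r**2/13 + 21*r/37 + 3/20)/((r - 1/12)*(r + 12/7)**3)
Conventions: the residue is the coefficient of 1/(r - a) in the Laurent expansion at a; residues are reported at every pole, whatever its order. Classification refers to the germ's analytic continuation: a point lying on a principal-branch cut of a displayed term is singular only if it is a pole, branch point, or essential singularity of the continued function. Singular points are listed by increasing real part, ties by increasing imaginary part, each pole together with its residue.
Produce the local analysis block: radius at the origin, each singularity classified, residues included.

Radius of convergence at 0: 1/12.
At -12/7: a pole of order 3; residue -278953668/8280297155.
At 1/12: a pole of order 1; residue 278953668/8280297155.

Denominator factor (r - 1/12): pole of order 1 at 1/12, modulus 1/12.
Denominator factor (r + 12/7)^3: pole of order 3 at -12/7, modulus 12/7.
The radius of convergence is the smallest modulus among the singular points: 1/12.
At the order-3 pole -12/7 set g(r) = (r - (-12/7))^3*f(r) = (-3*r**2/13 + 21*r/37 + 3/20)/(r - 1/12).
Order-3 pole: residue = g''(a)/2; g''(-12/7) = -557907336/8280297155, so the residue is -278953668/8280297155.
At the order-1 pole 1/12 set g(r) = (r - (1/12))*f(r) = (-3*r**2/13 + 21*r/37 + 3/20)/(r + 12/7)**3.
Simple pole: residue = g(a) at a = 1/12, which is 278953668/8280297155.
List the singular points by increasing real part (a conjugate pair: the negative imaginary part first).


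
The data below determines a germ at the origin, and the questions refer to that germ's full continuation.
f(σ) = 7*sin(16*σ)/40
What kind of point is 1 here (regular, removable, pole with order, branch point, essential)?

There is no denominator, hence no pole anywhere.
The factor sin(16*σ) is entire.
So the germ continues analytically to 1.

The point is a regular point.


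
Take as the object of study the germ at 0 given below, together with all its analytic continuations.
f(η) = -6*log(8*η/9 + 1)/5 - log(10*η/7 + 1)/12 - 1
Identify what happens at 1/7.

There is no denominator, hence no pole anywhere.
Branch term log(1 - η/(-9/8)): argument at 1/7 is 71/63, nonzero, so 1/7 is not its branch point (a point on a principal cut is still regular for the continued germ).
Branch term log(1 - η/(-7/10)): argument at 1/7 is 59/49, nonzero, so 1/7 is not its branch point (a point on a principal cut is still regular for the continued germ).
So the germ continues analytically to 1/7.

The point is a regular point.


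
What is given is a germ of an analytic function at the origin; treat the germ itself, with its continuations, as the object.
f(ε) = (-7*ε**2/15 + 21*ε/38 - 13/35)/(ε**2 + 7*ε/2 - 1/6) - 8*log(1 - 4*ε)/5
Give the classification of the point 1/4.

The term (-8/5)*log(1 - ε/(1/4)) has argument 1 - 1/4/(1/4) = 0 at 1/4: a logarithmic (infinitely-sheeted) branch point; the remaining terms are analytic or single-valued there.

The point is a logarithmic branch point.


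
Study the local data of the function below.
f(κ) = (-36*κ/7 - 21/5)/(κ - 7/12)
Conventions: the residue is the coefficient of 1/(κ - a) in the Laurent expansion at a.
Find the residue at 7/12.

The residue is -36/5.

At the order-1 pole 7/12 set g(κ) = (κ - (7/12))*f(κ) = -36*κ/7 - 21/5.
Simple pole: residue = g(a) at a = 7/12, which is -36/5.


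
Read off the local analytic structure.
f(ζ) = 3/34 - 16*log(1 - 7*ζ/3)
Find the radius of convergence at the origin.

The radius of convergence is 3/7.

Branch term (-16)*log(1 - ζ/(3/7)): its argument vanishes at ζ = 3/7, a logarithmic branch point, modulus 3/7.
The radius of convergence is the smallest modulus among the singular points: 3/7.


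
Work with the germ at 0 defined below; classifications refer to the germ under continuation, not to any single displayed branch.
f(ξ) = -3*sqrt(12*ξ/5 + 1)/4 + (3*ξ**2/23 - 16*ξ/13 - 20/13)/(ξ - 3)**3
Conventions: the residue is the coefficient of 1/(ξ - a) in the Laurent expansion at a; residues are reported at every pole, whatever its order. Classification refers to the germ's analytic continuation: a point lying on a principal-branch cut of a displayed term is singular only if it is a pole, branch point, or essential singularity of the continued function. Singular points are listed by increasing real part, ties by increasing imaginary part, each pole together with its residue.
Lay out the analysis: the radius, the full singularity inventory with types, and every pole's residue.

Denominator factor (ξ - 3)^3: pole of order 3 at 3, modulus 3.
Branch term (-3/4)*sqrt(1 - ξ/(-5/12)): its argument vanishes at ξ = -5/12, a square-root branch point, modulus 5/12.
The radius of convergence is the smallest modulus among the singular points: 5/12.
The branch term is analytic at 3 and contributes nothing to the residue; only the rational part matters.
At the order-3 pole 3 set g(ξ) = (ξ - (3))^3*(rational part) = 3*ξ**2/23 - 16*ξ/13 - 20/13.
Order-3 pole: residue = g''(a)/2; g''(3) = 6/23, so the residue is 3/23.
List the singular points by increasing real part (a conjugate pair: the negative imaginary part first).

Radius of convergence at 0: 5/12.
At -5/12: an algebraic (square-root) branch point.
At 3: a pole of order 3; residue 3/23.


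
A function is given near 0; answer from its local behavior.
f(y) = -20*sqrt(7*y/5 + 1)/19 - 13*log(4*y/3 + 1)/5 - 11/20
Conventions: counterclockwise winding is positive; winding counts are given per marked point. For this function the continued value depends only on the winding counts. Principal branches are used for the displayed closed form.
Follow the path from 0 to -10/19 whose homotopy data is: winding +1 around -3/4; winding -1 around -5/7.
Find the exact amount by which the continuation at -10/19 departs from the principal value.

Continued minus principal equals ((40/361)*sqrt(95)) - ((26/5)*pi)*i.

The rational part is single-valued and drops out of the difference; each branch term changes only by its own monodromy.
(-13/5)*log(1 - y/(-3/4)): each positive loop around -3/4 adds 2*pi*i to the log, so winding +1 contributes (-13/5)*(1)*2*pi*i = -(26/5)*pi*i.
(-20/19)*sqrt(1 - y/(-5/7)): winding -1 is odd, the square root flips sign, contributing -2*(-20/19)*sqrt(1 - (-10/19)/(-5/7)) = -2*(-20/19)*sqrt(5/19) = (40/361)*sqrt(95).
Summing the contributions at y = -10/19 gives ((40/361)*sqrt(95)) - ((26/5)*pi)*i.


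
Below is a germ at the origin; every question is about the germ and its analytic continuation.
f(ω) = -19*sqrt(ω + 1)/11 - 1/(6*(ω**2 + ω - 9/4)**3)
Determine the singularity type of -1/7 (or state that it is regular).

The point is a regular point.

Denominator factors: ω**2 + ω - 9/4 = -465/196 at ω = -1/7 — none vanishes.
Branch term sqrt(1 - ω/(-1)): argument at -1/7 is 6/7, nonzero, so -1/7 is not its branch point (a point on a principal cut is still regular for the continued germ).
So the germ continues analytically to -1/7.


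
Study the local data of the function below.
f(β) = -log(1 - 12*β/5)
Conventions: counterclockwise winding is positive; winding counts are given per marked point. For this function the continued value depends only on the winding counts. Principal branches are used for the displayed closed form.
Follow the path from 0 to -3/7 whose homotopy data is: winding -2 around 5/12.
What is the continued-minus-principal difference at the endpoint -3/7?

The rational part is single-valued and drops out of the difference; each branch term changes only by its own monodromy.
(-1)*log(1 - β/(5/12)): each positive loop around 5/12 adds 2*pi*i to the log, so winding -2 contributes (-1)*(-2)*2*pi*i = (4)*pi*i.
Summing the contributions at β = -3/7 gives (4)*pi*i.

Continued minus principal equals (4)*pi*i.


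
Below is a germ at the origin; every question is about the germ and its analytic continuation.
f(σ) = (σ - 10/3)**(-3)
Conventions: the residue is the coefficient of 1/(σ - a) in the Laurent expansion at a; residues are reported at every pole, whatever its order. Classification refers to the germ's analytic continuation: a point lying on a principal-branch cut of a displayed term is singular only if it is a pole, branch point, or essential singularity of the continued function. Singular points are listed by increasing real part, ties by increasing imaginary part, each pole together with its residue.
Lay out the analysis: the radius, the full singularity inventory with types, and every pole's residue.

Denominator factor (σ - 10/3)^3: pole of order 3 at 10/3, modulus 10/3.
The radius of convergence is the smallest modulus among the singular points: 10/3.
At the order-3 pole 10/3 set g(σ) = (σ - (10/3))^3*f(σ) = 1.
Order-3 pole: residue = g''(a)/2; g''(10/3) = 0, so the residue is 0.

Radius of convergence at 0: 10/3.
At 10/3: a pole of order 3; residue 0.


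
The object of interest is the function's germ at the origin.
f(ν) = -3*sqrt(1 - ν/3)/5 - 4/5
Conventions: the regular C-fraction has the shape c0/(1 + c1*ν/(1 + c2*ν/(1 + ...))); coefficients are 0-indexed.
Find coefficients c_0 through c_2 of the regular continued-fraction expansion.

The regular C-fraction coefficients are [-7/5, 1/14, -13/84].

Taylor coefficients (expand at 0): a_0 = -7/5, a_1 = 1/10, a_2 = 1/120.
c0 = a_0 = -7/5. Peel one level at a time: if S = 1 + c*ν/S' with S'(0) = 1, then c is the ν-coefficient of S and S' = c*ν/(S - 1).
S_1 = c0/f = 1 + (1/14)*ν + (13/1176)*ν^2 + ...; c1 = 1/14.
S_2 = c1*ν/(S_1 - 1) = 1 + (-13/84)*ν + ...; c2 = -13/84.


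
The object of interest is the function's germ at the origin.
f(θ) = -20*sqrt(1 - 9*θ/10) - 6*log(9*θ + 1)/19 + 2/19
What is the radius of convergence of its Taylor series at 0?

Branch term (-20)*sqrt(1 - θ/(10/9)): its argument vanishes at θ = 10/9, a square-root branch point, modulus 10/9.
Branch term (-6/19)*log(1 - θ/(-1/9)): its argument vanishes at θ = -1/9, a logarithmic branch point, modulus 1/9.
The radius of convergence is the smallest modulus among the singular points: 1/9.

The radius of convergence is 1/9.


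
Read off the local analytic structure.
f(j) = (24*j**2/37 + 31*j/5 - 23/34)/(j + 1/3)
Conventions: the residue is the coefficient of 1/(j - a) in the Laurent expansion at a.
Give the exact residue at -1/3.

The residue is -16801/6290.

At the order-1 pole -1/3 set g(j) = (j - (-1/3))*f(j) = 24*j**2/37 + 31*j/5 - 23/34.
Simple pole: residue = g(a) at a = -1/3, which is -16801/6290.


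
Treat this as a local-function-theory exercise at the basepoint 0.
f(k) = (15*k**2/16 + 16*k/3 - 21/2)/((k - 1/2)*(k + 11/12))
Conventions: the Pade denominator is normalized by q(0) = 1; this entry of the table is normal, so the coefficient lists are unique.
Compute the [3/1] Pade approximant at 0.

Taylor coefficients needed (expand at 0): a_0 = 252/11, a_1 = 1112/121, a_2 = 149851/2662, a_3 = 1042823/14641, a_4 = 30208562/161051.
Write the denominator as Q(k) = 1 + q1*k. Requiring Q*f - P = O(k^5) with deg P <= 3 kills the coefficients of k^4..k^4 in Q*f:
  k^4: a_4 + q1*a_3 = 0, i.e. 30208562/161051 + (1042823/14641)*q1 = 0.
Solving this linear system: q1 = -30208562/11471053.
The numerator is Q*f truncated at degree 3: P0 = a_0 = 252/11; P1 = a_1 + q1*a_0 = -586630768/11471053; P2 = a_2 + q1*a_1 = 736233285/22942106; P3 = a_3 + q1*a_2 = -883479942/11471053.

The Pade approximant has numerator coefficients [252/11, -586630768/11471053, 736233285/22942106, -883479942/11471053]; denominator coefficients [1, -30208562/11471053].


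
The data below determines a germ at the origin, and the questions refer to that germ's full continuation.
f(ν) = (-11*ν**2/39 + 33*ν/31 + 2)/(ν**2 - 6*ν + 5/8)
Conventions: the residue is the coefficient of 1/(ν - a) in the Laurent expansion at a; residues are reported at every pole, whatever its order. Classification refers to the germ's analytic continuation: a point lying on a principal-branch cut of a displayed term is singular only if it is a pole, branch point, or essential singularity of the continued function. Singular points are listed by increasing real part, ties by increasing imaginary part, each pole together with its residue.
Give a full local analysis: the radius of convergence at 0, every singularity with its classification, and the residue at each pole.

Radius of convergence at 0: 3 - (1/4)*sqrt(134).
At 3 - (1/4)*sqrt(134): a pole of order 1; residue -253/806 - (2833/648024)*sqrt(134).
At 3 + (1/4)*sqrt(134): a pole of order 1; residue -253/806 + (2833/648024)*sqrt(134).

Denominator factor (ν**2 - 6*ν + 5/8): discriminant 67/2, real irrational roots 3 + (1/4)*sqrt(134) and 3 - (1/4)*sqrt(134); poles of order 1, moduli 3 + (1/4)*sqrt(134) and 3 - (1/4)*sqrt(134).
The radius of convergence is the smallest modulus among the singular points: 3 - (1/4)*sqrt(134).
The factor ν**2 - 6*ν + 5/8 splits as (ν - a)(ν - a') with a = 3 - (1/4)*sqrt(134), a' = 3 + (1/4)*sqrt(134). At the order-1 pole a set g(ν) = (ν - a)*f(ν) = [-11*ν**2/39 + 33*ν/31 + 2] / (ν - a').
Simple pole: residue = g(a) at a = 3 - (1/4)*sqrt(134), which is -253/806 - (2833/648024)*sqrt(134).
The factor ν**2 - 6*ν + 5/8 splits as (ν - a)(ν - a') with a = 3 + (1/4)*sqrt(134), a' = 3 - (1/4)*sqrt(134). At the order-1 pole a set g(ν) = (ν - a)*f(ν) = [-11*ν**2/39 + 33*ν/31 + 2] / (ν - a').
Simple pole: residue = g(a) at a = 3 + (1/4)*sqrt(134), which is -253/806 + (2833/648024)*sqrt(134).
List the singular points by increasing real part (a conjugate pair: the negative imaginary part first).


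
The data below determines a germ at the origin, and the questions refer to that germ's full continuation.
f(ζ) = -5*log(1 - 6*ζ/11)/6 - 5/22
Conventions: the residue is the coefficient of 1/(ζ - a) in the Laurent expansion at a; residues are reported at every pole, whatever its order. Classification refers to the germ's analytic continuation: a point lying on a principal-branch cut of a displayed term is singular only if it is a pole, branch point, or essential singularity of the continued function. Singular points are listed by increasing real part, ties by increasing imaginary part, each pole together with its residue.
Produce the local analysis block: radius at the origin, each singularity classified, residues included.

Radius of convergence at 0: 11/6.
At 11/6: a logarithmic branch point.

Branch term (-5/6)*log(1 - ζ/(11/6)): its argument vanishes at ζ = 11/6, a logarithmic branch point, modulus 11/6.
The radius of convergence is the smallest modulus among the singular points: 11/6.


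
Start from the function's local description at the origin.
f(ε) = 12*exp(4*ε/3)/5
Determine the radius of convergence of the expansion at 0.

The factor exp(4*ε/3) is entire and contributes no finite singular point.
The polynomial part has no poles.
No finite singular points: the Taylor series at 0 converges everywhere.

The radius of convergence is infinite.


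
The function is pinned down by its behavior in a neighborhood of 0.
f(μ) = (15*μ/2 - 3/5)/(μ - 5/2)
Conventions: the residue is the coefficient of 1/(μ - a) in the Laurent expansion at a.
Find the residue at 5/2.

The residue is 363/20.

At the order-1 pole 5/2 set g(μ) = (μ - (5/2))*f(μ) = 15*μ/2 - 3/5.
Simple pole: residue = g(a) at a = 5/2, which is 363/20.


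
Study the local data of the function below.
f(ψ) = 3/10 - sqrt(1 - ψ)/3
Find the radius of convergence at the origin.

Branch term (-1/3)*sqrt(1 - ψ/(1)): its argument vanishes at ψ = 1, a square-root branch point, modulus 1.
The radius of convergence is the smallest modulus among the singular points: 1.

The radius of convergence is 1.


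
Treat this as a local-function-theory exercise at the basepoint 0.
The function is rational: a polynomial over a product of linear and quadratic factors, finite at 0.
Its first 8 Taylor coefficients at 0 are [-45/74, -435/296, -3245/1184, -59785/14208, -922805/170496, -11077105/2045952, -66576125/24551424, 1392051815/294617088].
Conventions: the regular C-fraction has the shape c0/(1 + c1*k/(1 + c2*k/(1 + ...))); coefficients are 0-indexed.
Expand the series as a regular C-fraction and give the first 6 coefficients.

The regular C-fraction coefficients are [-45/74, -29/12, 16/29, -517/464, 2349/8272, 144/517].

Taylor coefficients (read off): a_0 = -45/74, a_1 = -435/296, a_2 = -3245/1184, a_3 = -59785/14208, a_4 = -922805/170496, a_5 = -11077105/2045952.
c0 = a_0 = -45/74. Peel one level at a time: if S = 1 + c*k/S' with S'(0) = 1, then c is the k-coefficient of S and S' = c*k/(S - 1).
S_1 = c0/f = 1 + (-29/12)*k + (4/3)*k^2 + ...; c1 = -29/12.
S_2 = c1*k/(S_1 - 1) = 1 + (16/29)*k + (517/841)*k^2 + ...; c2 = 16/29.
S_3 = c2*k/(S_2 - 1) = 1 + (-517/464)*k + (81/256)*k^2 + ...; c3 = -517/464.
S_4 = c3*k/(S_3 - 1) = 1 + (2349/8272)*k + (-21141/267289)*k^2 + ...; c4 = 2349/8272.
S_5 = c4*k/(S_4 - 1) = 1 + (144/517)*k + ...; c5 = 144/517.


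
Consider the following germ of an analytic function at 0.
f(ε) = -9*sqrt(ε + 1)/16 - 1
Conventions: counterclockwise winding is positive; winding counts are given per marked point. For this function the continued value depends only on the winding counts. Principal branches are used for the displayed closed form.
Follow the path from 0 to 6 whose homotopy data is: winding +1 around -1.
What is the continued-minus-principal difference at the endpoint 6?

The rational part is single-valued and drops out of the difference; each branch term changes only by its own monodromy.
(-9/16)*sqrt(1 - ε/(-1)): winding +1 is odd, the square root flips sign, contributing -2*(-9/16)*sqrt(1 - (6)/(-1)) = -2*(-9/16)*sqrt(7) = (9/8)*sqrt(7).
Summing the contributions at ε = 6 gives (9/8)*sqrt(7).

Continued minus principal equals (9/8)*sqrt(7).


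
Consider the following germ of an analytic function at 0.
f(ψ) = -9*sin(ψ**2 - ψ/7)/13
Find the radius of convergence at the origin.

The radius of convergence is infinite.

The factor -sin(ψ**2 - ψ/7) is entire and contributes no finite singular point.
The polynomial part has no poles.
No finite singular points: the Taylor series at 0 converges everywhere.


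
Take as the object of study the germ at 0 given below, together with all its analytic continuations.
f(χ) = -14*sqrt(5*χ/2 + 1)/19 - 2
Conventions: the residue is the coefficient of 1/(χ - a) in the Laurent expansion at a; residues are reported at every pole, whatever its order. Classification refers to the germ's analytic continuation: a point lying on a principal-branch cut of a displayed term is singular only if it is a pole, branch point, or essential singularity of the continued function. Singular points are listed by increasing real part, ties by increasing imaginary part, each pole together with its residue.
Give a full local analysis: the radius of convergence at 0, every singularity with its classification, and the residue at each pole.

Branch term (-14/19)*sqrt(1 - χ/(-2/5)): its argument vanishes at χ = -2/5, a square-root branch point, modulus 2/5.
The radius of convergence is the smallest modulus among the singular points: 2/5.

Radius of convergence at 0: 2/5.
At -2/5: an algebraic (square-root) branch point.


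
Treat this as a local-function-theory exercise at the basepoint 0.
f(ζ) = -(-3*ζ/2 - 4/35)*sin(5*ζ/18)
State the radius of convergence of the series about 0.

The factor -sin(5*ζ/18) is entire and contributes no finite singular point.
The polynomial part has no poles.
No finite singular points: the Taylor series at 0 converges everywhere.

The radius of convergence is infinite.


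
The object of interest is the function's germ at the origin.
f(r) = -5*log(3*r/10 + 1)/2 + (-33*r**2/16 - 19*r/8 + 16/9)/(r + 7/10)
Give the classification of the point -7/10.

The point is a pole of order 1.

The denominator factor r + 7/10 vanishes at -7/10 and appears to the power 1; the numerator there equals 34987/14400, nonzero, and no other factor vanishes.
The branch terms are analytic at this point.
Hence a pole whose order is the multiplicity, 1.


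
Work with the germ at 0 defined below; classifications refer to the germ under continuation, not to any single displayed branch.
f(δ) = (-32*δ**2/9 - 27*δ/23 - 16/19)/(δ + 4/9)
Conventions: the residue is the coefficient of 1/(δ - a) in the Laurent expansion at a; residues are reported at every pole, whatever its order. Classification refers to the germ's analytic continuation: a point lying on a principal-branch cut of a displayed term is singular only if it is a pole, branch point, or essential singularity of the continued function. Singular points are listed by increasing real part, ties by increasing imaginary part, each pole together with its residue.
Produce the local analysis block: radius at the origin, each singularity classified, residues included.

Denominator factor (δ + 4/9): pole of order 1 at -4/9, modulus 4/9.
The radius of convergence is the smallest modulus among the singular points: 4/9.
At the order-1 pole -4/9 set g(δ) = (δ - (-4/9))*f(δ) = -32*δ**2/9 - 27*δ/23 - 16/19.
Simple pole: residue = g(a) at a = -4/9, which is -325804/318573.

Radius of convergence at 0: 4/9.
At -4/9: a pole of order 1; residue -325804/318573.


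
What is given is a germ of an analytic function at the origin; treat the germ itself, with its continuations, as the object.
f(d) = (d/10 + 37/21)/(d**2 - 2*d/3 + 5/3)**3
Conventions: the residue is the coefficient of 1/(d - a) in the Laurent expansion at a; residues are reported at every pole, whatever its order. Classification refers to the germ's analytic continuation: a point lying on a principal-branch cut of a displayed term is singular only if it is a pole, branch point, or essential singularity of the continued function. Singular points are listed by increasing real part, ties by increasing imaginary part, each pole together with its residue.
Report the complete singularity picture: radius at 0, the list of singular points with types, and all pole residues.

Denominator factor (d**2 - 2*d/3 + 5/3)^3: discriminant -56/9, complex-conjugate roots (1/3) + ((1/3)*sqrt(14))*i and (1/3) - ((1/3)*sqrt(14))*i; poles of order 3, moduli (1/3)*sqrt(15) and (1/3)*sqrt(15).
The radius of convergence is the smallest modulus among the singular points: (1/3)*sqrt(15).
The factor d**2 - 2*d/3 + 5/3 splits as (d - a)(d - a') with a = (1/3) - ((1/3)*sqrt(14))*i, a' = (1/3) + ((1/3)*sqrt(14))*i. At the order-3 pole a set g(d) = (d - a)^3*f(d) = [d/10 + 37/21] / (d - a')^3.
Order-3 pole: residue = g''(a)/2; g''((1/3) - ((1/3)*sqrt(14))*i) = ((91611/1536640)*sqrt(14))*i, so the residue is ((91611/3073280)*sqrt(14))*i.
The factor d**2 - 2*d/3 + 5/3 splits as (d - a)(d - a') with a = (1/3) + ((1/3)*sqrt(14))*i, a' = (1/3) - ((1/3)*sqrt(14))*i. At the order-3 pole a set g(d) = (d - a)^3*f(d) = [d/10 + 37/21] / (d - a')^3.
Order-3 pole: residue = g''(a)/2; g''((1/3) + ((1/3)*sqrt(14))*i) = -((91611/1536640)*sqrt(14))*i, so the residue is -((91611/3073280)*sqrt(14))*i.
List the singular points by increasing real part (a conjugate pair: the negative imaginary part first).

Radius of convergence at 0: (1/3)*sqrt(15).
At (1/3) - ((1/3)*sqrt(14))*i: a pole of order 3; residue ((91611/3073280)*sqrt(14))*i.
At (1/3) + ((1/3)*sqrt(14))*i: a pole of order 3; residue -((91611/3073280)*sqrt(14))*i.


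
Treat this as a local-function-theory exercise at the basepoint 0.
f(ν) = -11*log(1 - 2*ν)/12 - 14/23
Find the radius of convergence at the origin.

Branch term (-11/12)*log(1 - ν/(1/2)): its argument vanishes at ν = 1/2, a logarithmic branch point, modulus 1/2.
The radius of convergence is the smallest modulus among the singular points: 1/2.

The radius of convergence is 1/2.
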